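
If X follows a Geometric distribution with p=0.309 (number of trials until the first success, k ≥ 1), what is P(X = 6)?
0.048680

We have X ~ Geometric(p=0.309) (number of trials until the first success, k ≥ 1).

For a Geometric distribution, the PMF gives us the probability of each outcome.

Using the PMF formula:
P(X = 6) = 0.048680

Rounded to 4 decimal places: 0.0487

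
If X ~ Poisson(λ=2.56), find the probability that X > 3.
0.255323

We have X ~ Poisson(λ=2.56).

P(X > 3) = 1 - P(X ≤ 3)
                = 1 - F(3)
                = 1 - 0.744677
                = 0.255323

So there's approximately a 25.5% chance that X exceeds 3.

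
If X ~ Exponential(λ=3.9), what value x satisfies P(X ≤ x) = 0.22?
0.0637

We have X ~ Exponential(λ=3.9).

We want to find x such that P(X ≤ x) = 0.22.

This is the 22nd percentile, which means 22% of values fall below this point.

Using the inverse CDF (quantile function):
x = F⁻¹(0.22) = 0.0637

Verification: P(X ≤ 0.0637) = 0.22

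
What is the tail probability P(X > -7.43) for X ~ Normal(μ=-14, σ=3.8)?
0.041909

We have X ~ Normal(μ=-14, σ=3.8).

P(X > -7.43) = 1 - P(X ≤ -7.43)
                = 1 - F(-7.43)
                = 1 - 0.958091
                = 0.041909

So there's approximately a 4.2% chance that X exceeds -7.43.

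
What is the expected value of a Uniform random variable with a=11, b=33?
22.0000

We have X ~ Uniform(a=11, b=33).

For a Uniform distribution with a=11, b=33:
E[X] = 22.0000

This is the expected (average) value of X.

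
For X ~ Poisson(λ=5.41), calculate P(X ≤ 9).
0.950757

We have X ~ Poisson(λ=5.41).

The CDF gives us P(X ≤ k).

Using the CDF:
P(X ≤ 9) = 0.950757

This means there's approximately a 95.1% chance that X is at most 9.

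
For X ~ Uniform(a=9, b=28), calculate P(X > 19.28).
0.458947

We have X ~ Uniform(a=9, b=28).

P(X > 19.28) = 1 - P(X ≤ 19.28)
                = 1 - F(19.28)
                = 1 - 0.541053
                = 0.458947

So there's approximately a 45.9% chance that X exceeds 19.28.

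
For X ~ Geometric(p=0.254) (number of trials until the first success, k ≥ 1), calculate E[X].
3.9370

We have X ~ Geometric(p=0.254) (number of trials until the first success, k ≥ 1).

For a Geometric distribution with p=0.254 (number of trials until the first success, k ≥ 1):
E[X] = 3.9370

This is the expected (average) value of X.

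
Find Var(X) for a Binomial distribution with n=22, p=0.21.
3.6498

We have X ~ Binomial(n=22, p=0.21).

For a Binomial distribution with n=22, p=0.21:
Var(X) = 3.6498

The variance measures the spread of the distribution around the mean.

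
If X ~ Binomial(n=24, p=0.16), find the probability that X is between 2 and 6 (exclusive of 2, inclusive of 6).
0.686261

We have X ~ Binomial(n=24, p=0.16).

To find P(2 < X ≤ 6), we use:
P(2 < X ≤ 6) = P(X ≤ 6) - P(X ≤ 2)
                 = F(6) - F(2)
                 = 0.923622 - 0.237362
                 = 0.686261

So there's approximately a 68.6% chance that X falls in this range.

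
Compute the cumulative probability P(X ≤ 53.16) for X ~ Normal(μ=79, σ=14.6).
0.038375

We have X ~ Normal(μ=79, σ=14.6).

The CDF gives us P(X ≤ k).

Using the CDF:
P(X ≤ 53.16) = 0.038375

This means there's approximately a 3.8% chance that X is at most 53.16.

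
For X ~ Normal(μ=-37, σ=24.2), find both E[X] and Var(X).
E[X] = -37.0000, Var(X) = 585.6400

We have X ~ Normal(μ=-37, σ=24.2).

For a Normal distribution with μ=-37, σ=24.2:

Expected value:
E[X] = -37.0000

Variance:
Var(X) = 585.6400

Standard deviation:
σ = √Var(X) = 24.2000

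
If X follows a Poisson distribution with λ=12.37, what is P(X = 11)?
0.110329

We have X ~ Poisson(λ=12.37).

For a Poisson distribution, the PMF gives us the probability of each outcome.

Using the PMF formula:
P(X = 11) = 0.110329

Rounded to 4 decimal places: 0.1103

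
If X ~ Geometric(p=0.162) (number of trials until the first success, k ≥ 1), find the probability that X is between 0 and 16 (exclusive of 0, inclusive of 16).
0.940857

We have X ~ Geometric(p=0.162) (number of trials until the first success, k ≥ 1).

To find P(0 < X ≤ 16), we use:
P(0 < X ≤ 16) = P(X ≤ 16) - P(X ≤ 0)
                 = F(16) - F(0)
                 = 0.940857 - 0.000000
                 = 0.940857

So there's approximately a 94.1% chance that X falls in this range.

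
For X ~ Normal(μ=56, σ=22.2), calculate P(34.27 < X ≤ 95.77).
0.799556

We have X ~ Normal(μ=56, σ=22.2).

To find P(34.27 < X ≤ 95.77), we use:
P(34.27 < X ≤ 95.77) = P(X ≤ 95.77) - P(X ≤ 34.27)
                 = F(95.77) - F(34.27)
                 = 0.963389 - 0.163832
                 = 0.799556

So there's approximately a 80.0% chance that X falls in this range.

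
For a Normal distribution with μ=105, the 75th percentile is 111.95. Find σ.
σ = 10.3041

For X ~ Normal(μ, σ), the p-th percentile satisfies x = μ + z_p × σ,
where z_p = Φ⁻¹(p) is the standard normal quantile.

Step 1: z_{0.75} = Φ⁻¹(0.75) = 0.6745

Step 2: Solve for σ:
111.95 = 105 + 0.6745 × σ
σ = (111.95 - 105) / 0.6745
σ = 6.95 / 0.6745
σ = 10.3041

Verification: μ + z × σ = 105 + 0.6745 × 10.3041 = 111.95 ✓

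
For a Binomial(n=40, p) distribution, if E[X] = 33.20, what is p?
p = 0.83

For a Binomial(n, p) distribution:
E[X] = n × p

Given n = 40 and E[X] = 33.20:
33.20 = 40 × p
p = 33.20 / 40 = 0.83

Verification: Binomial(40, 0.83) has E[X] = 33.20 ✓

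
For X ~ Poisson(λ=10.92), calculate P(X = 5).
0.023412

We have X ~ Poisson(λ=10.92).

For a Poisson distribution, the PMF gives us the probability of each outcome.

Using the PMF formula:
P(X = 5) = 0.023412

Rounded to 4 decimal places: 0.0234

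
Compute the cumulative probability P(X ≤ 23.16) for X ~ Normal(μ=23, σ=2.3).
0.527730

We have X ~ Normal(μ=23, σ=2.3).

The CDF gives us P(X ≤ k).

Using the CDF:
P(X ≤ 23.16) = 0.527730

This means there's approximately a 52.8% chance that X is at most 23.16.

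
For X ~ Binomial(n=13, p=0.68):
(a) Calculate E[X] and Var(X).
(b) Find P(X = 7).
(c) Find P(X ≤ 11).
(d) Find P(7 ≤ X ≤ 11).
(a) E[X] = 8.8400, Var(X) = 2.8288
(b) P(X = 7) = 0.123874
(c) P(X ≤ 11) = 0.952690
(d) P(7 ≤ X ≤ 11) = 0.867290

We have X ~ Binomial(n=13, p=0.68).

(a) Moments:
E[X] = 8.8400
Var(X) = 2.8288
σ = √Var(X) = 1.6819

(b) Point probability using PMF:
P(X = 7) = 0.123874

(c) Cumulative probability using CDF:
P(X ≤ 11) = F(11) = 0.952690

(d) Range probability:
P(7 ≤ X ≤ 11) = P(X ≤ 11) - P(X ≤ 6)
                   = F(11) - F(6)
                   = 0.952690 - 0.085400
                   = 0.867290

This means approximately 86.7% of outcomes fall in the interval [7, 11].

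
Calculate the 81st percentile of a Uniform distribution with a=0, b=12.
9.7200

We have X ~ Uniform(a=0, b=12).

We want to find x such that P(X ≤ x) = 0.81.

This is the 81st percentile, which means 81% of values fall below this point.

Using the inverse CDF (quantile function):
x = F⁻¹(0.81) = 9.7200

Verification: P(X ≤ 9.7200) = 0.81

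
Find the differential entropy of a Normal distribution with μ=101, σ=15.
4.1270 nats

We have X ~ Normal(μ=101, σ=15).

The differential entropy measures the uncertainty or information content of the distribution.

For a Normal distribution with μ=101, σ=15:
h(X) = 4.1270 nats

(In bits, this would be 5.9540 bits.)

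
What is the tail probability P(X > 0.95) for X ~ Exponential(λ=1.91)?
0.162919

We have X ~ Exponential(λ=1.91).

P(X > 0.95) = 1 - P(X ≤ 0.95)
                = 1 - F(0.95)
                = 1 - 0.837081
                = 0.162919

So there's approximately a 16.3% chance that X exceeds 0.95.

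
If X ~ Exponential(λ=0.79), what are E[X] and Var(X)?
E[X] = 1.2658, Var(X) = 1.6023

We have X ~ Exponential(λ=0.79).

For an Exponential distribution with λ=0.79:

Expected value:
E[X] = 1.2658

Variance:
Var(X) = 1.6023

Standard deviation:
σ = √Var(X) = 1.2658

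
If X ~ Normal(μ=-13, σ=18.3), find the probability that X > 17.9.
0.045655

We have X ~ Normal(μ=-13, σ=18.3).

P(X > 17.9) = 1 - P(X ≤ 17.9)
                = 1 - F(17.9)
                = 1 - 0.954345
                = 0.045655

So there's approximately a 4.6% chance that X exceeds 17.9.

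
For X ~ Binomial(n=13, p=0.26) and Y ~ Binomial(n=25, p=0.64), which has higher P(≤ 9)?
X has higher probability (P(X ≤ 9) = 0.9998 > P(Y ≤ 9) = 0.0041)

Compute P(≤ 9) for each distribution:

X ~ Binomial(n=13, p=0.26):
P(X ≤ 9) = 0.9998

Y ~ Binomial(n=25, p=0.64):
P(Y ≤ 9) = 0.0041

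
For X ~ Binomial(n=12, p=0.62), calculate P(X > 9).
0.106944

We have X ~ Binomial(n=12, p=0.62).

P(X > 9) = 1 - P(X ≤ 9)
                = 1 - F(9)
                = 1 - 0.893056
                = 0.106944

So there's approximately a 10.7% chance that X exceeds 9.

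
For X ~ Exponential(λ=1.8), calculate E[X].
0.5556

We have X ~ Exponential(λ=1.8).

For an Exponential distribution with λ=1.8:
E[X] = 0.5556

This is the expected (average) value of X.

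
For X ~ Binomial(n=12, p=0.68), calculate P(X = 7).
0.178664

We have X ~ Binomial(n=12, p=0.68).

For a Binomial distribution, the PMF gives us the probability of each outcome.

Using the PMF formula:
P(X = 7) = 0.178664

Rounded to 4 decimal places: 0.1787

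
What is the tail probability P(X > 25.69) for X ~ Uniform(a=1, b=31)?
0.177000

We have X ~ Uniform(a=1, b=31).

P(X > 25.69) = 1 - P(X ≤ 25.69)
                = 1 - F(25.69)
                = 1 - 0.823000
                = 0.177000

So there's approximately a 17.7% chance that X exceeds 25.69.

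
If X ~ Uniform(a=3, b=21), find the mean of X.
12.0000

We have X ~ Uniform(a=3, b=21).

For a Uniform distribution with a=3, b=21:
E[X] = 12.0000

This is the expected (average) value of X.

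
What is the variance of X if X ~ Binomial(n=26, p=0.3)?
5.4600

We have X ~ Binomial(n=26, p=0.3).

For a Binomial distribution with n=26, p=0.3:
Var(X) = 5.4600

The variance measures the spread of the distribution around the mean.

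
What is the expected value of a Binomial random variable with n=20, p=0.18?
3.6000

We have X ~ Binomial(n=20, p=0.18).

For a Binomial distribution with n=20, p=0.18:
E[X] = 3.6000

This is the expected (average) value of X.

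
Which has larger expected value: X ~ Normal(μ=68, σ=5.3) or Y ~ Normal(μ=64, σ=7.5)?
X has larger mean (68.0000 > 64.0000)

Compute the expected value for each distribution:

X ~ Normal(μ=68, σ=5.3):
E[X] = 68.0000

Y ~ Normal(μ=64, σ=7.5):
E[Y] = 64.0000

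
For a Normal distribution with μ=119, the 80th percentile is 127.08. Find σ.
σ = 9.6005

For X ~ Normal(μ, σ), the p-th percentile satisfies x = μ + z_p × σ,
where z_p = Φ⁻¹(p) is the standard normal quantile.

Step 1: z_{0.8} = Φ⁻¹(0.8) = 0.8416

Step 2: Solve for σ:
127.08 = 119 + 0.8416 × σ
σ = (127.08 - 119) / 0.8416
σ = 8.08 / 0.8416
σ = 9.6005

Verification: μ + z × σ = 119 + 0.8416 × 9.6005 = 127.08 ✓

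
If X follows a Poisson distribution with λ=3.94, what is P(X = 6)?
0.101047

We have X ~ Poisson(λ=3.94).

For a Poisson distribution, the PMF gives us the probability of each outcome.

Using the PMF formula:
P(X = 6) = 0.101047

Rounded to 4 decimal places: 0.1010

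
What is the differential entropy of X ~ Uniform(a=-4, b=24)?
3.3322 nats

We have X ~ Uniform(a=-4, b=24).

The differential entropy measures the uncertainty or information content of the distribution.

For a Uniform distribution with a=-4, b=24:
h(X) = 3.3322 nats

(In bits, this would be 4.8074 bits.)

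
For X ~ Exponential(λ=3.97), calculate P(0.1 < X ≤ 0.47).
0.517577

We have X ~ Exponential(λ=3.97).

To find P(0.1 < X ≤ 0.47), we use:
P(0.1 < X ≤ 0.47) = P(X ≤ 0.47) - P(X ≤ 0.1)
                 = F(0.47) - F(0.1)
                 = 0.845243 - 0.327666
                 = 0.517577

So there's approximately a 51.8% chance that X falls in this range.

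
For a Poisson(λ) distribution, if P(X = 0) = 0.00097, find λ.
λ = 6.9382

For a Poisson(λ) distribution, the PMF at 0 is:
P(X = 0) = λ^0 e^(-λ) / 0! = e^(-λ)

Given P(X = 0) = 0.00097:
e^(-λ) = 0.00097
-λ = ln(0.00097)
λ = -ln(0.00097) = 6.9382

Verification: e^(-6.9382) = 0.00097 ✓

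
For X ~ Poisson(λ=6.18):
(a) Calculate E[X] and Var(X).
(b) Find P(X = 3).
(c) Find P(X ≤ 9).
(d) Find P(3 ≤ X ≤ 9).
(a) E[X] = 6.1800, Var(X) = 6.1800
(b) P(X = 3) = 0.081447
(c) P(X ≤ 9) = 0.903128
(d) P(3 ≤ X ≤ 9) = 0.848725

We have X ~ Poisson(λ=6.18).

(a) Moments:
E[X] = 6.1800
Var(X) = 6.1800
σ = √Var(X) = 2.4860

(b) Point probability using PMF:
P(X = 3) = 0.081447

(c) Cumulative probability using CDF:
P(X ≤ 9) = F(9) = 0.903128

(d) Range probability:
P(3 ≤ X ≤ 9) = P(X ≤ 9) - P(X ≤ 2)
                   = F(9) - F(2)
                   = 0.903128 - 0.054403
                   = 0.848725

This means approximately 84.9% of outcomes fall in the interval [3, 9].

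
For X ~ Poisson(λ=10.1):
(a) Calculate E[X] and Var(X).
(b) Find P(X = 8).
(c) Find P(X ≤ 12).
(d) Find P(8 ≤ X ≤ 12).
(a) E[X] = 10.1000, Var(X) = 10.1000
(b) P(X = 8) = 0.110326
(c) P(X ≤ 12) = 0.781985
(d) P(8 ≤ X ≤ 12) = 0.570637

We have X ~ Poisson(λ=10.1).

(a) Moments:
E[X] = 10.1000
Var(X) = 10.1000
σ = √Var(X) = 3.1780

(b) Point probability using PMF:
P(X = 8) = 0.110326

(c) Cumulative probability using CDF:
P(X ≤ 12) = F(12) = 0.781985

(d) Range probability:
P(8 ≤ X ≤ 12) = P(X ≤ 12) - P(X ≤ 7)
                   = F(12) - F(7)
                   = 0.781985 - 0.211348
                   = 0.570637

This means approximately 57.1% of outcomes fall in the interval [8, 12].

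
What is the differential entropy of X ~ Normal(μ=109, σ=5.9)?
3.1939 nats

We have X ~ Normal(μ=109, σ=5.9).

The differential entropy measures the uncertainty or information content of the distribution.

For a Normal distribution with μ=109, σ=5.9:
h(X) = 3.1939 nats

(In bits, this would be 4.6078 bits.)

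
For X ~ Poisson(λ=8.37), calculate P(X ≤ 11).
0.859537

We have X ~ Poisson(λ=8.37).

The CDF gives us P(X ≤ k).

Using the CDF:
P(X ≤ 11) = 0.859537

This means there's approximately a 86.0% chance that X is at most 11.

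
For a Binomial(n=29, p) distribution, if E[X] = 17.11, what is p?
p = 0.59

For a Binomial(n, p) distribution:
E[X] = n × p

Given n = 29 and E[X] = 17.11:
17.11 = 29 × p
p = 17.11 / 29 = 0.59

Verification: Binomial(29, 0.59) has E[X] = 17.11 ✓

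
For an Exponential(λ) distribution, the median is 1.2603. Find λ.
λ = 0.5500

For X ~ Exponential(λ), the CDF is F(x) = 1 - e^(-λx).
The median m satisfies F(m) = 0.5:
1 - e^(-λm) = 0.5
e^(-λm) = 0.5
λm = ln(2)
m = ln(2) / λ

Given m = 1.2603:
λ = ln(2) / 1.2603 = 0.693147 / 1.2603 = 0.5500

Verification: ln(2) / 0.5500 = 1.2603 ✓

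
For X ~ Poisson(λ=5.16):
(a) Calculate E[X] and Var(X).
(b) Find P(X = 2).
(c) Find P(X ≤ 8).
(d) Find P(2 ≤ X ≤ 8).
(a) E[X] = 5.1600, Var(X) = 5.1600
(b) P(X = 2) = 0.076438
(c) P(X ≤ 8) = 0.920959
(d) P(2 ≤ X ≤ 8) = 0.885590

We have X ~ Poisson(λ=5.16).

(a) Moments:
E[X] = 5.1600
Var(X) = 5.1600
σ = √Var(X) = 2.2716

(b) Point probability using PMF:
P(X = 2) = 0.076438

(c) Cumulative probability using CDF:
P(X ≤ 8) = F(8) = 0.920959

(d) Range probability:
P(2 ≤ X ≤ 8) = P(X ≤ 8) - P(X ≤ 1)
                   = F(8) - F(1)
                   = 0.920959 - 0.035369
                   = 0.885590

This means approximately 88.6% of outcomes fall in the interval [2, 8].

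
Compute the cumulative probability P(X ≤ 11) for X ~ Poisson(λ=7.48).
0.921924

We have X ~ Poisson(λ=7.48).

The CDF gives us P(X ≤ k).

Using the CDF:
P(X ≤ 11) = 0.921924

This means there's approximately a 92.2% chance that X is at most 11.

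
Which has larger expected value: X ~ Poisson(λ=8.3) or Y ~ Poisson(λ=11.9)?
Y has larger mean (11.9000 > 8.3000)

Compute the expected value for each distribution:

X ~ Poisson(λ=8.3):
E[X] = 8.3000

Y ~ Poisson(λ=11.9):
E[Y] = 11.9000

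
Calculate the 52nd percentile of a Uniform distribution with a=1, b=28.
15.0400

We have X ~ Uniform(a=1, b=28).

We want to find x such that P(X ≤ x) = 0.52.

This is the 52nd percentile, which means 52% of values fall below this point.

Using the inverse CDF (quantile function):
x = F⁻¹(0.52) = 15.0400

Verification: P(X ≤ 15.0400) = 0.52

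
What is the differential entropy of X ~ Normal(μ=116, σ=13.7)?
4.0363 nats

We have X ~ Normal(μ=116, σ=13.7).

The differential entropy measures the uncertainty or information content of the distribution.

For a Normal distribution with μ=116, σ=13.7:
h(X) = 4.0363 nats

(In bits, this would be 5.8232 bits.)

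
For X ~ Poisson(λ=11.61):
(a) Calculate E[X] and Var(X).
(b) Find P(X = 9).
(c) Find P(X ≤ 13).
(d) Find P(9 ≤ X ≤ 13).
(a) E[X] = 11.6100, Var(X) = 11.6100
(b) P(X = 9) = 0.095845
(c) P(X ≤ 13) = 0.721953
(d) P(9 ≤ X ≤ 13) = 0.539676

We have X ~ Poisson(λ=11.61).

(a) Moments:
E[X] = 11.6100
Var(X) = 11.6100
σ = √Var(X) = 3.4073

(b) Point probability using PMF:
P(X = 9) = 0.095845

(c) Cumulative probability using CDF:
P(X ≤ 13) = F(13) = 0.721953

(d) Range probability:
P(9 ≤ X ≤ 13) = P(X ≤ 13) - P(X ≤ 8)
                   = F(13) - F(8)
                   = 0.721953 - 0.182277
                   = 0.539676

This means approximately 54.0% of outcomes fall in the interval [9, 13].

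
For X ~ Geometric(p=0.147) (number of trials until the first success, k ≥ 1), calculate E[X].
6.8027

We have X ~ Geometric(p=0.147) (number of trials until the first success, k ≥ 1).

For a Geometric distribution with p=0.147 (number of trials until the first success, k ≥ 1):
E[X] = 6.8027

This is the expected (average) value of X.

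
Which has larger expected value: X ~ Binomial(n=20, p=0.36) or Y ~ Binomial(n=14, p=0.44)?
X has larger mean (7.2000 > 6.1600)

Compute the expected value for each distribution:

X ~ Binomial(n=20, p=0.36):
E[X] = 7.2000

Y ~ Binomial(n=14, p=0.44):
E[Y] = 6.1600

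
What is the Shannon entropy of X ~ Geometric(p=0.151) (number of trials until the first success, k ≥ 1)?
2.8109 nats

We have X ~ Geometric(p=0.151) (number of trials until the first success, k ≥ 1).

The Shannon entropy measures the uncertainty or information content of the distribution.

For a Geometric distribution with p=0.151 (number of trials until the first success, k ≥ 1):
H(X) = 2.8109 nats

(In bits, this would be 4.0552 bits.)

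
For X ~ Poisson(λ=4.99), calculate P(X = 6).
0.145929

We have X ~ Poisson(λ=4.99).

For a Poisson distribution, the PMF gives us the probability of each outcome.

Using the PMF formula:
P(X = 6) = 0.145929

Rounded to 4 decimal places: 0.1459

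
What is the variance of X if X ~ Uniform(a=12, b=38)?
56.3333

We have X ~ Uniform(a=12, b=38).

For a Uniform distribution with a=12, b=38:
Var(X) = 56.3333

The variance measures the spread of the distribution around the mean.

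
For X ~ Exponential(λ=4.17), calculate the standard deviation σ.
0.2398

We have X ~ Exponential(λ=4.17).

For an Exponential distribution with λ=4.17:
σ = √Var(X) = 0.2398

The standard deviation is the square root of the variance.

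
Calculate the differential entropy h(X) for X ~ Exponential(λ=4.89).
-0.5872 nats

We have X ~ Exponential(λ=4.89).

The differential entropy measures the uncertainty or information content of the distribution.

For an Exponential distribution with λ=4.89:
h(X) = -0.5872 nats

(In bits, this would be -0.8471 bits.)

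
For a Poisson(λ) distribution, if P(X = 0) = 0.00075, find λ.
λ = 7.1954

For a Poisson(λ) distribution, the PMF at 0 is:
P(X = 0) = λ^0 e^(-λ) / 0! = e^(-λ)

Given P(X = 0) = 0.00075:
e^(-λ) = 0.00075
-λ = ln(0.00075)
λ = -ln(0.00075) = 7.1954

Verification: e^(-7.1954) = 0.00075 ✓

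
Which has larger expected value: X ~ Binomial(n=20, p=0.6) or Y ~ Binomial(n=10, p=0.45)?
X has larger mean (12.0000 > 4.5000)

Compute the expected value for each distribution:

X ~ Binomial(n=20, p=0.6):
E[X] = 12.0000

Y ~ Binomial(n=10, p=0.45):
E[Y] = 4.5000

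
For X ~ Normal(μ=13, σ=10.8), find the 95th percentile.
30.7644

We have X ~ Normal(μ=13, σ=10.8).

We want to find x such that P(X ≤ x) = 0.95.

This is the 95th percentile, which means 95% of values fall below this point.

Using the inverse CDF (quantile function):
x = F⁻¹(0.95) = 30.7644

Verification: P(X ≤ 30.7644) = 0.95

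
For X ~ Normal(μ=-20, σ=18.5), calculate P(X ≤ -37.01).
0.178928

We have X ~ Normal(μ=-20, σ=18.5).

The CDF gives us P(X ≤ k).

Using the CDF:
P(X ≤ -37.01) = 0.178928

This means there's approximately a 17.9% chance that X is at most -37.01.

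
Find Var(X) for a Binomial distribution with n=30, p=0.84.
4.0320

We have X ~ Binomial(n=30, p=0.84).

For a Binomial distribution with n=30, p=0.84:
Var(X) = 4.0320

The variance measures the spread of the distribution around the mean.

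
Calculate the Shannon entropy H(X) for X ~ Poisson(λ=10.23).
2.5730 nats

We have X ~ Poisson(λ=10.23).

The Shannon entropy measures the uncertainty or information content of the distribution.

For a Poisson distribution with λ=10.23:
H(X) = 2.5730 nats

(In bits, this would be 3.7120 bits.)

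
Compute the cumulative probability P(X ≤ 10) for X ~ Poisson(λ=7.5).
0.862238

We have X ~ Poisson(λ=7.5).

The CDF gives us P(X ≤ k).

Using the CDF:
P(X ≤ 10) = 0.862238

This means there's approximately a 86.2% chance that X is at most 10.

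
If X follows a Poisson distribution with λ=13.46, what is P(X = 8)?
0.038127

We have X ~ Poisson(λ=13.46).

For a Poisson distribution, the PMF gives us the probability of each outcome.

Using the PMF formula:
P(X = 8) = 0.038127

Rounded to 4 decimal places: 0.0381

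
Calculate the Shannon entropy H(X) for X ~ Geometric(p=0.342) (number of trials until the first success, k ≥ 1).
1.8782 nats

We have X ~ Geometric(p=0.342) (number of trials until the first success, k ≥ 1).

The Shannon entropy measures the uncertainty or information content of the distribution.

For a Geometric distribution with p=0.342 (number of trials until the first success, k ≥ 1):
H(X) = 1.8782 nats

(In bits, this would be 2.7097 bits.)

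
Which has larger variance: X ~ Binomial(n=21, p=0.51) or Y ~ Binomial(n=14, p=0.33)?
X has larger variance (5.2479 > 3.0954)

Compute the variance for each distribution:

X ~ Binomial(n=21, p=0.51):
Var(X) = 5.2479

Y ~ Binomial(n=14, p=0.33):
Var(Y) = 3.0954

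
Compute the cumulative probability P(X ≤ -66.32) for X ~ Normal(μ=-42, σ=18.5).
0.094323

We have X ~ Normal(μ=-42, σ=18.5).

The CDF gives us P(X ≤ k).

Using the CDF:
P(X ≤ -66.32) = 0.094323

This means there's approximately a 9.4% chance that X is at most -66.32.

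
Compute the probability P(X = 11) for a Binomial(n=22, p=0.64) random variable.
0.068511

We have X ~ Binomial(n=22, p=0.64).

For a Binomial distribution, the PMF gives us the probability of each outcome.

Using the PMF formula:
P(X = 11) = 0.068511

Rounded to 4 decimal places: 0.0685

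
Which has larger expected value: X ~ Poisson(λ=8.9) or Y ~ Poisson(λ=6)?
X has larger mean (8.9000 > 6.0000)

Compute the expected value for each distribution:

X ~ Poisson(λ=8.9):
E[X] = 8.9000

Y ~ Poisson(λ=6):
E[Y] = 6.0000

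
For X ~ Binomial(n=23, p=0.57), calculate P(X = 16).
0.082741

We have X ~ Binomial(n=23, p=0.57).

For a Binomial distribution, the PMF gives us the probability of each outcome.

Using the PMF formula:
P(X = 16) = 0.082741

Rounded to 4 decimal places: 0.0827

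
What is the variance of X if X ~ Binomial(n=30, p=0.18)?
4.4280

We have X ~ Binomial(n=30, p=0.18).

For a Binomial distribution with n=30, p=0.18:
Var(X) = 4.4280

The variance measures the spread of the distribution around the mean.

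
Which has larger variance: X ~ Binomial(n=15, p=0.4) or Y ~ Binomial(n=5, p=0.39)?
X has larger variance (3.6000 > 1.1895)

Compute the variance for each distribution:

X ~ Binomial(n=15, p=0.4):
Var(X) = 3.6000

Y ~ Binomial(n=5, p=0.39):
Var(Y) = 1.1895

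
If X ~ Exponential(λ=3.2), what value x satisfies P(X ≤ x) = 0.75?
0.4332

We have X ~ Exponential(λ=3.2).

We want to find x such that P(X ≤ x) = 0.75.

This is the 75th percentile, which means 75% of values fall below this point.

Using the inverse CDF (quantile function):
x = F⁻¹(0.75) = 0.4332

Verification: P(X ≤ 0.4332) = 0.75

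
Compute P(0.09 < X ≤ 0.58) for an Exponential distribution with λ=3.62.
0.599444

We have X ~ Exponential(λ=3.62).

To find P(0.09 < X ≤ 0.58), we use:
P(0.09 < X ≤ 0.58) = P(X ≤ 0.58) - P(X ≤ 0.09)
                 = F(0.58) - F(0.09)
                 = 0.877495 - 0.278050
                 = 0.599444

So there's approximately a 59.9% chance that X falls in this range.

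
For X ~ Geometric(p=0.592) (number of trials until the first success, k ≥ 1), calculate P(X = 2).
0.241536

We have X ~ Geometric(p=0.592) (number of trials until the first success, k ≥ 1).

For a Geometric distribution, the PMF gives us the probability of each outcome.

Using the PMF formula:
P(X = 2) = 0.241536

Rounded to 4 decimal places: 0.2415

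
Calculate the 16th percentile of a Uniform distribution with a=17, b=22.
17.8000

We have X ~ Uniform(a=17, b=22).

We want to find x such that P(X ≤ x) = 0.16.

This is the 16th percentile, which means 16% of values fall below this point.

Using the inverse CDF (quantile function):
x = F⁻¹(0.16) = 17.8000

Verification: P(X ≤ 17.8000) = 0.16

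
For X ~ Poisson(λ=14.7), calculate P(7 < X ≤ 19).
0.869897

We have X ~ Poisson(λ=14.7).

To find P(7 < X ≤ 19), we use:
P(7 < X ≤ 19) = P(X ≤ 19) - P(X ≤ 7)
                 = F(19) - F(7)
                 = 0.891271 - 0.021374
                 = 0.869897

So there's approximately a 87.0% chance that X falls in this range.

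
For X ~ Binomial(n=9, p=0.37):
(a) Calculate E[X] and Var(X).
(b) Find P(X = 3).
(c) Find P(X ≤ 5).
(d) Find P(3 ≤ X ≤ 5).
(a) E[X] = 3.3300, Var(X) = 2.0979
(b) P(X = 3) = 0.266028
(c) P(X ≤ 5) = 0.930424
(d) P(3 ≤ X ≤ 5) = 0.638025

We have X ~ Binomial(n=9, p=0.37).

(a) Moments:
E[X] = 3.3300
Var(X) = 2.0979
σ = √Var(X) = 1.4484

(b) Point probability using PMF:
P(X = 3) = 0.266028

(c) Cumulative probability using CDF:
P(X ≤ 5) = F(5) = 0.930424

(d) Range probability:
P(3 ≤ X ≤ 5) = P(X ≤ 5) - P(X ≤ 2)
                   = F(5) - F(2)
                   = 0.930424 - 0.292398
                   = 0.638025

This means approximately 63.8% of outcomes fall in the interval [3, 5].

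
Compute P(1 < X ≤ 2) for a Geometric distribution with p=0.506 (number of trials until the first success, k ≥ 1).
0.249964

We have X ~ Geometric(p=0.506) (number of trials until the first success, k ≥ 1).

To find P(1 < X ≤ 2), we use:
P(1 < X ≤ 2) = P(X ≤ 2) - P(X ≤ 1)
                 = F(2) - F(1)
                 = 0.755964 - 0.506000
                 = 0.249964

So there's approximately a 25.0% chance that X falls in this range.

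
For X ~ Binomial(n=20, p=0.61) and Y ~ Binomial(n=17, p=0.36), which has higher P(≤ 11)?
Y has higher probability (P(Y ≤ 11) = 0.9960 > P(X ≤ 11) = 0.3688)

Compute P(≤ 11) for each distribution:

X ~ Binomial(n=20, p=0.61):
P(X ≤ 11) = 0.3688

Y ~ Binomial(n=17, p=0.36):
P(Y ≤ 11) = 0.9960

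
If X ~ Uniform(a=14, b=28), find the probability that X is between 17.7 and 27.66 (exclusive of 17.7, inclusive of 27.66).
0.711429

We have X ~ Uniform(a=14, b=28).

To find P(17.7 < X ≤ 27.66), we use:
P(17.7 < X ≤ 27.66) = P(X ≤ 27.66) - P(X ≤ 17.7)
                 = F(27.66) - F(17.7)
                 = 0.975714 - 0.264286
                 = 0.711429

So there's approximately a 71.1% chance that X falls in this range.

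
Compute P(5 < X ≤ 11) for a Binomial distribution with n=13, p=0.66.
0.926318

We have X ~ Binomial(n=13, p=0.66).

To find P(5 < X ≤ 11), we use:
P(5 < X ≤ 11) = P(X ≤ 11) - P(X ≤ 5)
                 = F(11) - F(5)
                 = 0.965295 - 0.038977
                 = 0.926318

So there's approximately a 92.6% chance that X falls in this range.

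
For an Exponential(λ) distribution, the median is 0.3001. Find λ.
λ = 2.3097

For X ~ Exponential(λ), the CDF is F(x) = 1 - e^(-λx).
The median m satisfies F(m) = 0.5:
1 - e^(-λm) = 0.5
e^(-λm) = 0.5
λm = ln(2)
m = ln(2) / λ

Given m = 0.3001:
λ = ln(2) / 0.3001 = 0.693147 / 0.3001 = 2.3097

Verification: ln(2) / 2.3097 = 0.3001 ✓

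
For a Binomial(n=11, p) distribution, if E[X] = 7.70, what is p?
p = 0.7

For a Binomial(n, p) distribution:
E[X] = n × p

Given n = 11 and E[X] = 7.70:
7.70 = 11 × p
p = 7.70 / 11 = 0.7

Verification: Binomial(11, 0.7) has E[X] = 7.70 ✓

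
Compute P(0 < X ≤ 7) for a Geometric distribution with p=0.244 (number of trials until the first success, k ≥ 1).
0.858859

We have X ~ Geometric(p=0.244) (number of trials until the first success, k ≥ 1).

To find P(0 < X ≤ 7), we use:
P(0 < X ≤ 7) = P(X ≤ 7) - P(X ≤ 0)
                 = F(7) - F(0)
                 = 0.858859 - 0.000000
                 = 0.858859

So there's approximately a 85.9% chance that X falls in this range.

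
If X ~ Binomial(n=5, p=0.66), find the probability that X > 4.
0.125233

We have X ~ Binomial(n=5, p=0.66).

P(X > 4) = 1 - P(X ≤ 4)
                = 1 - F(4)
                = 1 - 0.874767
                = 0.125233

So there's approximately a 12.5% chance that X exceeds 4.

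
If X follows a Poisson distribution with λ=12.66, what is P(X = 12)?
0.112383

We have X ~ Poisson(λ=12.66).

For a Poisson distribution, the PMF gives us the probability of each outcome.

Using the PMF formula:
P(X = 12) = 0.112383

Rounded to 4 decimal places: 0.1124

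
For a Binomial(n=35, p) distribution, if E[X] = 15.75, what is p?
p = 0.45

For a Binomial(n, p) distribution:
E[X] = n × p

Given n = 35 and E[X] = 15.75:
15.75 = 35 × p
p = 15.75 / 35 = 0.45

Verification: Binomial(35, 0.45) has E[X] = 15.75 ✓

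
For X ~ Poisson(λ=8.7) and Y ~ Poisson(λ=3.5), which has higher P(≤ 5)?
Y has higher probability (P(Y ≤ 5) = 0.8576 > P(X ≤ 5) = 0.1352)

Compute P(≤ 5) for each distribution:

X ~ Poisson(λ=8.7):
P(X ≤ 5) = 0.1352

Y ~ Poisson(λ=3.5):
P(Y ≤ 5) = 0.8576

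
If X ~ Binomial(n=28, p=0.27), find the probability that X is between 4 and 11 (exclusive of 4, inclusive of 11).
0.857681

We have X ~ Binomial(n=28, p=0.27).

To find P(4 < X ≤ 11), we use:
P(4 < X ≤ 11) = P(X ≤ 11) - P(X ≤ 4)
                 = F(11) - F(4)
                 = 0.948836 - 0.091155
                 = 0.857681

So there's approximately a 85.8% chance that X falls in this range.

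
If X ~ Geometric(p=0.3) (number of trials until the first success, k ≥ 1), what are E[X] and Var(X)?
E[X] = 3.3333, Var(X) = 7.7778

We have X ~ Geometric(p=0.3) (number of trials until the first success, k ≥ 1).

For a Geometric distribution with p=0.3 (number of trials until the first success, k ≥ 1):

Expected value:
E[X] = 3.3333

Variance:
Var(X) = 7.7778

Standard deviation:
σ = √Var(X) = 2.7889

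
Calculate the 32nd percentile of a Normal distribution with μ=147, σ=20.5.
137.4122

We have X ~ Normal(μ=147, σ=20.5).

We want to find x such that P(X ≤ x) = 0.32.

This is the 32nd percentile, which means 32% of values fall below this point.

Using the inverse CDF (quantile function):
x = F⁻¹(0.32) = 137.4122

Verification: P(X ≤ 137.4122) = 0.32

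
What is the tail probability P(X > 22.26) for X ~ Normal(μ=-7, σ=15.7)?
0.031182

We have X ~ Normal(μ=-7, σ=15.7).

P(X > 22.26) = 1 - P(X ≤ 22.26)
                = 1 - F(22.26)
                = 1 - 0.968818
                = 0.031182

So there's approximately a 3.1% chance that X exceeds 22.26.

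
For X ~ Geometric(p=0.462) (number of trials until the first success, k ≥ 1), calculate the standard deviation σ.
1.5876

We have X ~ Geometric(p=0.462) (number of trials until the first success, k ≥ 1).

For a Geometric distribution with p=0.462 (number of trials until the first success, k ≥ 1):
σ = √Var(X) = 1.5876

The standard deviation is the square root of the variance.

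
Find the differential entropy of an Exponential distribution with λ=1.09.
0.9138 nats

We have X ~ Exponential(λ=1.09).

The differential entropy measures the uncertainty or information content of the distribution.

For an Exponential distribution with λ=1.09:
h(X) = 0.9138 nats

(In bits, this would be 1.3184 bits.)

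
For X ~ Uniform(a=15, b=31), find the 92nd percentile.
29.7200

We have X ~ Uniform(a=15, b=31).

We want to find x such that P(X ≤ x) = 0.92.

This is the 92nd percentile, which means 92% of values fall below this point.

Using the inverse CDF (quantile function):
x = F⁻¹(0.92) = 29.7200

Verification: P(X ≤ 29.7200) = 0.92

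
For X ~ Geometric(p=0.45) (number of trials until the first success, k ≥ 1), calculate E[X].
2.2222

We have X ~ Geometric(p=0.45) (number of trials until the first success, k ≥ 1).

For a Geometric distribution with p=0.45 (number of trials until the first success, k ≥ 1):
E[X] = 2.2222

This is the expected (average) value of X.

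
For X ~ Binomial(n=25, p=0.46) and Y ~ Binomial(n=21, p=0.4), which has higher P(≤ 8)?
Y has higher probability (P(Y ≤ 8) = 0.5237 > P(X ≤ 8) = 0.1135)

Compute P(≤ 8) for each distribution:

X ~ Binomial(n=25, p=0.46):
P(X ≤ 8) = 0.1135

Y ~ Binomial(n=21, p=0.4):
P(Y ≤ 8) = 0.5237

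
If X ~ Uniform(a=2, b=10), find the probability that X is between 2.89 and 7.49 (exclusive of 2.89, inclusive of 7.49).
0.575000

We have X ~ Uniform(a=2, b=10).

To find P(2.89 < X ≤ 7.49), we use:
P(2.89 < X ≤ 7.49) = P(X ≤ 7.49) - P(X ≤ 2.89)
                 = F(7.49) - F(2.89)
                 = 0.686250 - 0.111250
                 = 0.575000

So there's approximately a 57.5% chance that X falls in this range.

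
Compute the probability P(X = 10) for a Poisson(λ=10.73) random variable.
0.121970

We have X ~ Poisson(λ=10.73).

For a Poisson distribution, the PMF gives us the probability of each outcome.

Using the PMF formula:
P(X = 10) = 0.121970

Rounded to 4 decimal places: 0.1220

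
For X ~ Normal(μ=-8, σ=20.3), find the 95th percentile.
25.3905

We have X ~ Normal(μ=-8, σ=20.3).

We want to find x such that P(X ≤ x) = 0.95.

This is the 95th percentile, which means 95% of values fall below this point.

Using the inverse CDF (quantile function):
x = F⁻¹(0.95) = 25.3905

Verification: P(X ≤ 25.3905) = 0.95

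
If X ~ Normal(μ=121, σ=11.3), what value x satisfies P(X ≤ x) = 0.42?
118.7186

We have X ~ Normal(μ=121, σ=11.3).

We want to find x such that P(X ≤ x) = 0.42.

This is the 42nd percentile, which means 42% of values fall below this point.

Using the inverse CDF (quantile function):
x = F⁻¹(0.42) = 118.7186

Verification: P(X ≤ 118.7186) = 0.42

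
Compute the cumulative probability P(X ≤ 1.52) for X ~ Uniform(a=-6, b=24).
0.250667

We have X ~ Uniform(a=-6, b=24).

The CDF gives us P(X ≤ k).

Using the CDF:
P(X ≤ 1.52) = 0.250667

This means there's approximately a 25.1% chance that X is at most 1.52.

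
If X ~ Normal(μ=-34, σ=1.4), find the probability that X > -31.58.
0.041943

We have X ~ Normal(μ=-34, σ=1.4).

P(X > -31.58) = 1 - P(X ≤ -31.58)
                = 1 - F(-31.58)
                = 1 - 0.958057
                = 0.041943

So there's approximately a 4.2% chance that X exceeds -31.58.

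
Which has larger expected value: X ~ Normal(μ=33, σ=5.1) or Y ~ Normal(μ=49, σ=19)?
Y has larger mean (49.0000 > 33.0000)

Compute the expected value for each distribution:

X ~ Normal(μ=33, σ=5.1):
E[X] = 33.0000

Y ~ Normal(μ=49, σ=19):
E[Y] = 49.0000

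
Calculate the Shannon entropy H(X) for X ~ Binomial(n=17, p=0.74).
2.0037 nats

We have X ~ Binomial(n=17, p=0.74).

The Shannon entropy measures the uncertainty or information content of the distribution.

For a Binomial distribution with n=17, p=0.74:
H(X) = 2.0037 nats

(In bits, this would be 2.8908 bits.)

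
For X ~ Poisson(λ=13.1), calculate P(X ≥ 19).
0.073880

We have X ~ Poisson(λ=13.1).

For discrete distributions, P(X ≥ 19) = 1 - P(X ≤ 18).

P(X ≤ 18) = 0.926120
P(X ≥ 19) = 1 - 0.926120 = 0.073880

So there's approximately a 7.4% chance that X is at least 19.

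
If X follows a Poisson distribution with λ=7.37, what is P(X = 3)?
0.042024

We have X ~ Poisson(λ=7.37).

For a Poisson distribution, the PMF gives us the probability of each outcome.

Using the PMF formula:
P(X = 3) = 0.042024

Rounded to 4 decimal places: 0.0420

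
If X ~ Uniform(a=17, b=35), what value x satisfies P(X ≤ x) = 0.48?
25.6400

We have X ~ Uniform(a=17, b=35).

We want to find x such that P(X ≤ x) = 0.48.

This is the 48th percentile, which means 48% of values fall below this point.

Using the inverse CDF (quantile function):
x = F⁻¹(0.48) = 25.6400

Verification: P(X ≤ 25.6400) = 0.48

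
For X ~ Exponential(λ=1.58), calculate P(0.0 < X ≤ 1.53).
0.910847

We have X ~ Exponential(λ=1.58).

To find P(0.0 < X ≤ 1.53), we use:
P(0.0 < X ≤ 1.53) = P(X ≤ 1.53) - P(X ≤ 0.0)
                 = F(1.53) - F(0.0)
                 = 0.910847 - 0.000000
                 = 0.910847

So there's approximately a 91.1% chance that X falls in this range.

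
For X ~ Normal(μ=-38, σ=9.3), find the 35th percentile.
-41.5835

We have X ~ Normal(μ=-38, σ=9.3).

We want to find x such that P(X ≤ x) = 0.35.

This is the 35th percentile, which means 35% of values fall below this point.

Using the inverse CDF (quantile function):
x = F⁻¹(0.35) = -41.5835

Verification: P(X ≤ -41.5835) = 0.35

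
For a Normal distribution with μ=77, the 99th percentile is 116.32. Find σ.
σ = 16.9020

For X ~ Normal(μ, σ), the p-th percentile satisfies x = μ + z_p × σ,
where z_p = Φ⁻¹(p) is the standard normal quantile.

Step 1: z_{0.99} = Φ⁻¹(0.99) = 2.3263

Step 2: Solve for σ:
116.32 = 77 + 2.3263 × σ
σ = (116.32 - 77) / 2.3263
σ = 39.32 / 2.3263
σ = 16.9020

Verification: μ + z × σ = 77 + 2.3263 × 16.9020 = 116.32 ✓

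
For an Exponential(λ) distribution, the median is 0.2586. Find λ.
λ = 2.6804

For X ~ Exponential(λ), the CDF is F(x) = 1 - e^(-λx).
The median m satisfies F(m) = 0.5:
1 - e^(-λm) = 0.5
e^(-λm) = 0.5
λm = ln(2)
m = ln(2) / λ

Given m = 0.2586:
λ = ln(2) / 0.2586 = 0.693147 / 0.2586 = 2.6804

Verification: ln(2) / 2.6804 = 0.2586 ✓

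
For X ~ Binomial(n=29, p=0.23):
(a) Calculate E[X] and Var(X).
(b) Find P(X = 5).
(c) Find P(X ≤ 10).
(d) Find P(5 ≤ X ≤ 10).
(a) E[X] = 6.6700, Var(X) = 5.1359
(b) P(X = 5) = 0.144234
(c) P(X ≤ 10) = 0.949064
(d) P(5 ≤ X ≤ 10) = 0.779311

We have X ~ Binomial(n=29, p=0.23).

(a) Moments:
E[X] = 6.6700
Var(X) = 5.1359
σ = √Var(X) = 2.2663

(b) Point probability using PMF:
P(X = 5) = 0.144234

(c) Cumulative probability using CDF:
P(X ≤ 10) = F(10) = 0.949064

(d) Range probability:
P(5 ≤ X ≤ 10) = P(X ≤ 10) - P(X ≤ 4)
                   = F(10) - F(4)
                   = 0.949064 - 0.169753
                   = 0.779311

This means approximately 77.9% of outcomes fall in the interval [5, 10].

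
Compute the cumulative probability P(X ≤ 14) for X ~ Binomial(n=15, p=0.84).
0.926854

We have X ~ Binomial(n=15, p=0.84).

The CDF gives us P(X ≤ k).

Using the CDF:
P(X ≤ 14) = 0.926854

This means there's approximately a 92.7% chance that X is at most 14.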